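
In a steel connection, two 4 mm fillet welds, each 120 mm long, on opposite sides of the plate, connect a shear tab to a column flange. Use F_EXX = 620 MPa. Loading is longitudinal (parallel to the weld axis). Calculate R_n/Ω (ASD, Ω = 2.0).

R_n/Ω ≈ 126 kN

Effective throat t_e = 0.707 × 4 = 2.828 mm.
Total length L = 240 mm; A_we = 2.828 × 240 = 678.7 mm².
F_nw = 0.6 F_EXX = 0.6 × 620 = 372 MPa.
R_n = 372 × 678.7 × 10⁻³ = 252.5 kN; R_n/Ω = 252.5/2.0 = 126.2 kN.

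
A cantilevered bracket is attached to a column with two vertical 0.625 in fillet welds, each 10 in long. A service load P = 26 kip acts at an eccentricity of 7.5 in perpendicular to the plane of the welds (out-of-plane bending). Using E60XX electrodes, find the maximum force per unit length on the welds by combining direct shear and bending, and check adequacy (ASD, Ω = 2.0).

E60XX → F_EXX = 60 ksi.
L_w = 2 × 10 = 20 in; section modulus (unit throat) S = 2 × L²/6 = 33.33 in².
Direct shear f_v = P/L_w = 26/20 = 1.3 kip/in.
Moment M = P × e = 26 × 7.5 = 195 kip·in; bending f_b = M/S = 5.85 kip/in.
f_max = √(f_v² + f_b²) = √(1.3² + 5.85²) = 5.993 kip/in.
r_n/Ω = (1/2.0) × 0.6 × 60 × (0.707 × 0.625) = 7.954 kip/in → adequate.

f_max ≈ 5.99 kip/in; adequate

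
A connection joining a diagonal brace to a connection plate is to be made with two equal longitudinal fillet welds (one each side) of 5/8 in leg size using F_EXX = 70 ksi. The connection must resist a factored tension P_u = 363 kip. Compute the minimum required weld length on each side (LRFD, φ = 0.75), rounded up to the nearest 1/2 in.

Throat t_e = 0.707 × 0.625 = 0.4419 in.
φr_n = 0.75 × 0.6 × 70 × 0.4419 = 13.92 kip/in.
L_req = P_u / φr_n = 363 / 13.92 = 26.08 in total.
Per side: 26.08 / 2 = 13.04 in.
Round up → use L = 13.5 in on each side.

L = 13.5 in on each side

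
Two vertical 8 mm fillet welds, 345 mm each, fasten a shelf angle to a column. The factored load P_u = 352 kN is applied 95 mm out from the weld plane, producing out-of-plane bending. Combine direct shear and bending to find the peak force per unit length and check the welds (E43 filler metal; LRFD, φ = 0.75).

f_max ≈ 985 N/mm; adequate

E43XX → F_EXX = 430 MPa.
L_w = 2 × 345 = 690 mm; section modulus (unit throat) S = 2 × L²/6 = 39680 mm².
Direct shear f_v = P/L_w = 352×10³/690 = 510.1 N/mm.
Moment M = P × e = 352×10³ × 95 = 33440000 N·mm; bending f_b = M/S = 842.8 N/mm.
f_max = √(f_v² + f_b²) = √(510.1² + 842.8²) = 985.2 N/mm.
φr_n = 0.75 × 0.6 × 430 × (0.707 × 8) = 1094 N/mm → adequate.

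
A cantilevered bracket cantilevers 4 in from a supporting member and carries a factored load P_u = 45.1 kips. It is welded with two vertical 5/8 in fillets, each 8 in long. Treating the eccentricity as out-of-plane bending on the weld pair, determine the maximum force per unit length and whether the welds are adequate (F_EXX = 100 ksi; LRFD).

f_max ≈ 8.91 kip/in; adequate

L_w = 2 × 8 = 16 in; section modulus (unit throat) S = 2 × L²/6 = 21.33 in².
Direct shear f_v = P/L_w = 45.1/16 = 2.819 kip/in.
Moment M = P × e = 45.1 × 4 = 180.4 kip·in; bending f_b = M/S = 8.456 kip/in.
f_max = √(f_v² + f_b²) = √(2.819² + 8.456²) = 8.914 kip/in.
φr_n = 0.75 × 0.6 × 100 × (0.707 × 0.625) = 19.88 kip/in → adequate.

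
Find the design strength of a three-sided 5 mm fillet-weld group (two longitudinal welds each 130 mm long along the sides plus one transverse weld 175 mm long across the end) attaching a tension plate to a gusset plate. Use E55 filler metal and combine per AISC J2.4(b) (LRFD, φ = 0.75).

E55XX → F_EXX = 550 MPa.
t_e = 0.707 × 5 = 3.535 mm.
R_nwl = 0.6 × 550 × 3.535 × 260 × 10⁻³ = 303.3 kN (longitudinal, 2 welds).
R_nwt = 0.6 × 550 × 3.535 × 175 × 10⁻³ = 204.1 kN (transverse, base value).
(i) R_nwl + R_nwt = 507.4 kN; (ii) 0.85 R_nwl + 1.5 R_nwt = 564 kN.
R_n = max = 564 kN [governs: (ii)]; φR_n = 423 kN.

φR_n ≈ 423 kN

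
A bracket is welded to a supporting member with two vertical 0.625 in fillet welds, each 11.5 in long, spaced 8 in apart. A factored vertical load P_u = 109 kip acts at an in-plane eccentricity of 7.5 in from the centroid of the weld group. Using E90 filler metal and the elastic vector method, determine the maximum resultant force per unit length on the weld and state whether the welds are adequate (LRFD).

E90XX → F_EXX = 90 ksi.
Total weld length L_w = 23 in. Treat welds as unit-width lines.
Polar moment about centroid: J = 2[d³/12 + d(b/2)²] = 2[11.5³/12 + 11.5×4²] = 621.5 in³.
Direct shear f_v = P/L_w = 109 / 23 = 4.739 kip/in (vertical).
Torsion M = P·e = 109 × 7.5 = 817.5 kip·in.
Critical point at (x, y) = (4, 5.75) from centroid. f_tx = M·y/J = 7.564 kip/in; f_ty = M·x/J = 5.262 kip/in.
Resultant f_max = √[f_tx² + (f_v + f_ty)²] = √[7.564² + (4.739 + 5.262)²] = 12.54 kip/in.
Capacity per unit length: φr_n = 0.75 × 0.6 × 90 × (0.707 × 0.625) = 17.9 kip/in.
12.54 ≤ 17.9 → adequate.

f_max ≈ 12.5 kip/in; adequate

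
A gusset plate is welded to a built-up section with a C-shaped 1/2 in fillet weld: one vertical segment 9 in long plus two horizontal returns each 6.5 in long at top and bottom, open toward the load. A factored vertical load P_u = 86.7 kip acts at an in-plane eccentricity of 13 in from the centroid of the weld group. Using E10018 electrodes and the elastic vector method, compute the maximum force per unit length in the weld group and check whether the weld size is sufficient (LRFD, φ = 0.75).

f_max ≈ 20 kip/in; NOT adequate

E100XX → F_EXX = 100 ksi.
Total weld length L_w = 22 in. Treat welds as unit-width lines.
Centroid: x̄ = 2×6.5×3.25 / 22 = 1.92 in from the vertical weld.
Polar moment about centroid: J = I_x + I_y = [9³/12 + 2×6.5×4.5²] + [9×1.92² + 2(6.5³/12 + 6.5×1.33²)] = 425.9 in³.
Direct shear f_v = P/L_w = 86.7 / 22 = 3.941 kip/in (vertical).
Torsion M = P·e = 86.7 × 13 = 1127.1 kip·in.
Critical point at (x, y) = (4.58, 4.5) from centroid. f_tx = M·y/J = 11.91 kip/in; f_ty = M·x/J = 12.12 kip/in.
Resultant f_max = √[f_tx² + (f_v + f_ty)²] = √[11.91² + (3.941 + 12.12)²] = 19.99 kip/in.
Capacity per unit length: φr_n = 0.75 × 0.6 × 100 × (0.707 × 0.5) = 15.91 kip/in.
19.99 > 15.91 → NOT adequate.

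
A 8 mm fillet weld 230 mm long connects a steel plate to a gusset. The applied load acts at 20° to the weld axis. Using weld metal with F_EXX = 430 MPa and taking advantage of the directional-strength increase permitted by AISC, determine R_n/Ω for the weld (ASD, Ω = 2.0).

t_e = 0.707 × 8 = 5.656 mm; A_we = 5.656 × 230 = 1301 mm².
Directional factor: 1.0 + 0.5 sin^1.5(20°) = 1.1.
F_nw = 0.6 × 430 × 1.1 = 283.8 MPa.
R_n/Ω = (283.8 × 1301) / 2.0 × 10⁻³ = 184.6 kN.

R_n/Ω ≈ 185 kN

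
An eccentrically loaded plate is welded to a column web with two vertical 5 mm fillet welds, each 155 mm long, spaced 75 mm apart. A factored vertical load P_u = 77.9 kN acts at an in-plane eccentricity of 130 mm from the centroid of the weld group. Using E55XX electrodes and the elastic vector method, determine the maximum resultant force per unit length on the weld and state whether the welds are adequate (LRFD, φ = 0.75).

E55XX → F_EXX = 550 MPa.
Total weld length L_w = 310 mm. Treat welds as unit-width lines.
Polar moment about centroid: J = 2[d³/12 + d(b/2)²] = 2[155³/12 + 155×37.5²] = 1057000 mm³.
Direct shear f_v = P/L_w = 77.9×10³ / 310 = 251.3 N/mm (vertical).
Torsion M = P·e = 77.9×10³ × 130 = 10127000 N·mm.
Critical point at (x, y) = (37.5, 77.5) from centroid. f_tx = M·y/J = 742.8 N/mm; f_ty = M·x/J = 359.4 N/mm.
Resultant f_max = √[f_tx² + (f_v + f_ty)²] = √[742.8² + (251.3 + 359.4)²] = 961.6 N/mm.
Capacity per unit length: φr_n = 0.75 × 0.6 × 550 × (0.707 × 5) = 874.9 N/mm.
961.6 > 874.9 → NOT adequate.

f_max ≈ 962 N/mm; NOT adequate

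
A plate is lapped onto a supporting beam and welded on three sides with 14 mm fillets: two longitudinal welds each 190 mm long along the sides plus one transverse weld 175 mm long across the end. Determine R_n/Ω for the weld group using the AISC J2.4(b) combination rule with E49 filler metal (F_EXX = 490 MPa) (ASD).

R_n/Ω ≈ 852 kN

t_e = 0.707 × 14 = 9.898 mm.
R_nwl = 0.6 × 490 × 9.898 × 380 × 10⁻³ = 1106 kN (longitudinal, 2 welds).
R_nwt = 0.6 × 490 × 9.898 × 175 × 10⁻³ = 509.3 kN (transverse, base value).
(i) R_nwl + R_nwt = 1615 kN; (ii) 0.85 R_nwl + 1.5 R_nwt = 1704 kN.
R_n = max = 1704 kN [governs: (ii)]; R_n/Ω = 851.9 kN.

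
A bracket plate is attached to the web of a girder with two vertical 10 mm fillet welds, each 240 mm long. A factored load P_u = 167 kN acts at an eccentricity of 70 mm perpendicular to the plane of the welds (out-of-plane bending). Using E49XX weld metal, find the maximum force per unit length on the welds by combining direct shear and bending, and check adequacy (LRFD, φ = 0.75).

E49XX → F_EXX = 490 MPa.
L_w = 2 × 240 = 480 mm; section modulus (unit throat) S = 2 × L²/6 = 19200 mm².
Direct shear f_v = P/L_w = 167×10³/480 = 347.9 N/mm.
Moment M = P × e = 167×10³ × 70 = 11690000 N·mm; bending f_b = M/S = 608.9 N/mm.
f_max = √(f_v² + f_b²) = √(347.9² + 608.9²) = 701.2 N/mm.
φr_n = 0.75 × 0.6 × 490 × (0.707 × 10) = 1559 N/mm → adequate.

f_max ≈ 701 N/mm; adequate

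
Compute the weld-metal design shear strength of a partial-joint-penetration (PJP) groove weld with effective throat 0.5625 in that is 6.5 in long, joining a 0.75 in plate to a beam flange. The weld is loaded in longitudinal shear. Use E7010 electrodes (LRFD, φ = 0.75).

φR_n ≈ 115 kip

E70XX → F_EXX = 70 ksi.
Effective throat (given) t_e = 0.5625 in.
A_we = 0.5625 × 6.5 = 3.656 in².
F_nw = 0.6 F_EXX = 42 ksi.
φR_n = 0.75 × 42 × 3.656 = 115.2 kip.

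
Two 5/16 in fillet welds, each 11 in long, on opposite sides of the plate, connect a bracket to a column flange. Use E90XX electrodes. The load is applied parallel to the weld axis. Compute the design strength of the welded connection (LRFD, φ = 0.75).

E90XX → F_EXX = 90 ksi.
Effective throat t_e = 0.707 × 0.3125 = 0.2209 in.
Total length L = 22 in; A_we = 0.2209 × 22 = 4.861 in².
F_nw = 0.6 F_EXX = 0.6 × 90 = 54 ksi.
φR_n = 0.75 × 54 × 4.861 = 196.9 kip.

φR_n ≈ 197 kip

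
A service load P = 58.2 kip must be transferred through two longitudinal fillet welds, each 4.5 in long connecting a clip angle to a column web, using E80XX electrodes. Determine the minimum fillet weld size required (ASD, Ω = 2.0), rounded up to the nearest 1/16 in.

E80XX → F_EXX = 80 ksi.
Total weld length L = 9 in.
Required throat t_e = P × Ω / (0.6 F_EXX × L) = 58.2 × 2.0 / (0.6 × 80 × 9) = 0.2694 in.
Required leg w = t_e / 0.707 = 0.3811 in → use 7/16 in.

w = 7/16 in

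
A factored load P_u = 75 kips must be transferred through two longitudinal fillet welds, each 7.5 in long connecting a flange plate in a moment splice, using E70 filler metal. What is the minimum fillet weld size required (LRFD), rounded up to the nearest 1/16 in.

E70XX → F_EXX = 70 ksi.
Total weld length L = 15 in.
Required throat t_e = P_u / (φ × 0.6 F_EXX × L) = 75 / (0.75 × 0.6 × 70 × 15) = 0.1587 in.
Required leg w = t_e / 0.707 = 0.2245 in → use 1/4 in.

w = 1/4 in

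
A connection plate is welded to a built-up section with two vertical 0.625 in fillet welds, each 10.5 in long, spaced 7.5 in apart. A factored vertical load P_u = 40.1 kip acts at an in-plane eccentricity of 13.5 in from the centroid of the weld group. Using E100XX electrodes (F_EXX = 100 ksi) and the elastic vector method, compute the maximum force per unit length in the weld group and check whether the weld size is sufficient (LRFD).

Total weld length L_w = 21 in. Treat welds as unit-width lines.
Polar moment about centroid: J = 2[d³/12 + d(b/2)²] = 2[10.5³/12 + 10.5×3.75²] = 488.2 in³.
Direct shear f_v = P/L_w = 40.1 / 21 = 1.91 kip/in (vertical).
Torsion M = P·e = 40.1 × 13.5 = 541.35 kip·in.
Critical point at (x, y) = (3.75, 5.25) from centroid. f_tx = M·y/J = 5.821 kip/in; f_ty = M·x/J = 4.158 kip/in.
Resultant f_max = √[f_tx² + (f_v + f_ty)²] = √[5.821² + (1.91 + 4.158)²] = 8.408 kip/in.
Capacity per unit length: φr_n = 0.75 × 0.6 × 100 × (0.707 × 0.625) = 19.88 kip/in.
8.408 ≤ 19.88 → adequate.

f_max ≈ 8.41 kip/in; adequate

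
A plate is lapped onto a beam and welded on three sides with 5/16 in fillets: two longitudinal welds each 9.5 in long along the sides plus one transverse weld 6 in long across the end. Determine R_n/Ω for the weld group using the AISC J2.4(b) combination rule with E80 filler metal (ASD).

R_n/Ω ≈ 133 kip

E80XX → F_EXX = 80 ksi.
t_e = 0.707 × 0.3125 = 0.2209 in.
R_nwl = 0.6 × 80 × 0.2209 × 19 = 201.5 kip (longitudinal, 2 welds).
R_nwt = 0.6 × 80 × 0.2209 × 6 = 63.63 kip (transverse, base value).
(i) R_nwl + R_nwt = 265.1 kip; (ii) 0.85 R_nwl + 1.5 R_nwt = 266.7 kip.
R_n = max = 266.7 kip [governs: (ii)]; R_n/Ω = 133.4 kip.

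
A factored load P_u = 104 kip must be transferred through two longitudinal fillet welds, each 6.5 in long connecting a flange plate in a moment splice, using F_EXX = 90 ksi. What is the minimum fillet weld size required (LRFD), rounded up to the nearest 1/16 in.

Total weld length L = 13 in.
Required throat t_e = P_u / (φ × 0.6 F_EXX × L) = 104 / (0.75 × 0.6 × 90 × 13) = 0.1975 in.
Required leg w = t_e / 0.707 = 0.2794 in → use 5/16 in.

w = 5/16 in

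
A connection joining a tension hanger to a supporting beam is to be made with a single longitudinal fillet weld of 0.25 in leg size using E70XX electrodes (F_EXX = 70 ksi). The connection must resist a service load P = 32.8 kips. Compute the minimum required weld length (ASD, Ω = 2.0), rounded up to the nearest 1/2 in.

L = 9 in

Throat t_e = 0.707 × 0.25 = 0.1767 in.
r_n/Ω = (0.6 × 70 × 0.1767) / 2.0 = 3.712 kip/in.
L_req = P / (r_n/Ω) = 32.8 / 3.712 = 8.837 in total.
Round up → use L = 9 in.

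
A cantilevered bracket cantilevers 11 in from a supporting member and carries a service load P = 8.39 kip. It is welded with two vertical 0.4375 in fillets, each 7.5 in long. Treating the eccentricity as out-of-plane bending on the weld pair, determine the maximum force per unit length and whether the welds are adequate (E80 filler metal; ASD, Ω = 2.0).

E80XX → F_EXX = 80 ksi.
L_w = 2 × 7.5 = 15 in; section modulus (unit throat) S = 2 × L²/6 = 18.75 in².
Direct shear f_v = P/L_w = 8.39/15 = 0.5593 kip/in.
Moment M = P × e = 8.39 × 11 = 92.29 kip·in; bending f_b = M/S = 4.922 kip/in.
f_max = √(f_v² + f_b²) = √(0.5593² + 4.922²) = 4.954 kip/in.
r_n/Ω = (1/2.0) × 0.6 × 80 × (0.707 × 0.4375) = 7.423 kip/in → adequate.

f_max ≈ 4.95 kip/in; adequate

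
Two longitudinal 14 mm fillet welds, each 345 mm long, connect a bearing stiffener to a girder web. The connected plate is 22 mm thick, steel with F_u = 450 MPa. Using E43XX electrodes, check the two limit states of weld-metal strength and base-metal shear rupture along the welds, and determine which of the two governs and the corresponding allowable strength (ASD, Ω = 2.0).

E43XX → F_EXX = 430 MPa.
t_e = 0.707 × 14 = 9.898 mm; L = 690 mm.
Weld metal: R_n/Ω = (1/2.0) × 0.6 × 430 × 9.898 × 690 × 10⁻³ = 881 kN.
Base metal (shear rupture): R_n/Ω = (1/2.0) × 0.6 × 450 × 22 × 690 × 10⁻³ = 2049 kN.
Governing: weld metal.

R_n/Ω ≈ 881 kN (weld metal governs)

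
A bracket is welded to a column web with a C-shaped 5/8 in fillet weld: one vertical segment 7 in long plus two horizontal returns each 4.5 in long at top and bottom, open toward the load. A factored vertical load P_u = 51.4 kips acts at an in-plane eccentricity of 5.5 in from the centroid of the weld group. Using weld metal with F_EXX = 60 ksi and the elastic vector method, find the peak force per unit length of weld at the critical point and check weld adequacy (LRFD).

f_max ≈ 10.2 kip/in; adequate

Total weld length L_w = 16 in. Treat welds as unit-width lines.
Centroid: x̄ = 2×4.5×2.25 / 16 = 1.266 in from the vertical weld.
Polar moment about centroid: J = I_x + I_y = [7³/12 + 2×4.5×3.5²] + [7×1.266² + 2(4.5³/12 + 4.5×0.9844²)] = 174 in³.
Direct shear f_v = P/L_w = 51.4 / 16 = 3.212 kip/in (vertical).
Torsion M = P·e = 51.4 × 5.5 = 282.7 kip·in.
Critical point at (x, y) = (3.234, 3.5) from centroid. f_tx = M·y/J = 5.688 kip/in; f_ty = M·x/J = 5.256 kip/in.
Resultant f_max = √[f_tx² + (f_v + f_ty)²] = √[5.688² + (3.212 + 5.256)²] = 10.2 kip/in.
Capacity per unit length: φr_n = 0.75 × 0.6 × 60 × (0.707 × 0.625) = 11.93 kip/in.
10.2 ≤ 11.93 → adequate.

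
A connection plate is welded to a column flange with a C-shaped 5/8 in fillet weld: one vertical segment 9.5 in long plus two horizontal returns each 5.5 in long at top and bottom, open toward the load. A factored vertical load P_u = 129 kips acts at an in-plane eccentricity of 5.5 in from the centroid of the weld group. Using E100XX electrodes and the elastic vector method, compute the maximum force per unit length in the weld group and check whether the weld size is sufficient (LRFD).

E100XX → F_EXX = 100 ksi.
Total weld length L_w = 20.5 in. Treat welds as unit-width lines.
Centroid: x̄ = 2×5.5×2.75 / 20.5 = 1.476 in from the vertical weld.
Polar moment about centroid: J = I_x + I_y = [9.5³/12 + 2×5.5×4.75²] + [9.5×1.476² + 2(5.5³/12 + 5.5×1.274²)] = 385.9 in³.
Direct shear f_v = P/L_w = 129 / 20.5 = 6.293 kip/in (vertical).
Torsion M = P·e = 129 × 5.5 = 709.5 kip·in.
Critical point at (x, y) = (4.024, 4.75) from centroid. f_tx = M·y/J = 8.733 kip/in; f_ty = M·x/J = 7.399 kip/in.
Resultant f_max = √[f_tx² + (f_v + f_ty)²] = √[8.733² + (6.293 + 7.399)²] = 16.24 kip/in.
Capacity per unit length: φr_n = 0.75 × 0.6 × 100 × (0.707 × 0.625) = 19.88 kip/in.
16.24 ≤ 19.88 → adequate.

f_max ≈ 16.2 kip/in; adequate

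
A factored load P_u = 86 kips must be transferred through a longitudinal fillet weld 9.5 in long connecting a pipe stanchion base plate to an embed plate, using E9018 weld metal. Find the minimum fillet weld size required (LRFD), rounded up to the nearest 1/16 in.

E90XX → F_EXX = 90 ksi.
Total weld length L = 9.5 in.
Required throat t_e = P_u / (φ × 0.6 F_EXX × L) = 86 / (0.75 × 0.6 × 90 × 9.5) = 0.2235 in.
Required leg w = t_e / 0.707 = 0.3162 in → use 3/8 in.

w = 3/8 in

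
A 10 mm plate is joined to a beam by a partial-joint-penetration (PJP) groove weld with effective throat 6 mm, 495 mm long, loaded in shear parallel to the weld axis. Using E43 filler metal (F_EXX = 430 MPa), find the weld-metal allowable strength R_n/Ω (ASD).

R_n/Ω ≈ 383 kN

Effective throat (given) t_e = 6 mm.
A_we = 6 × 495 = 2970 mm².
F_nw = 0.6 F_EXX = 258 MPa.
R_n/Ω = (258 × 2970) / 2.0 × 10⁻³ = 383.1 kN.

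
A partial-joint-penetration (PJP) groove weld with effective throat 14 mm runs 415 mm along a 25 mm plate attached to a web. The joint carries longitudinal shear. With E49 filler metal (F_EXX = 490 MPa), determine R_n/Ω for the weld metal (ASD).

R_n/Ω ≈ 854 kN

Effective throat (given) t_e = 14 mm.
A_we = 14 × 415 = 5810 mm².
F_nw = 0.6 F_EXX = 294 MPa.
R_n/Ω = (294 × 5810) / 2.0 × 10⁻³ = 854.1 kN.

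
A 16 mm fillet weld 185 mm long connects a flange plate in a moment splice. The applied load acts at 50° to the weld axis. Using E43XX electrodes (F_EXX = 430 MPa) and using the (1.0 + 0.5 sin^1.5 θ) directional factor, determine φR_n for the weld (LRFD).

t_e = 0.707 × 16 = 11.31 mm; A_we = 11.31 × 185 = 2093 mm².
Directional factor: 1.0 + 0.5 sin^1.5(50°) = 1.335.
F_nw = 0.6 × 430 × 1.335 = 344.5 MPa.
φR_n = 0.75 × 344.5 × 2093 × 10⁻³ = 540.7 kN.

φR_n ≈ 541 kN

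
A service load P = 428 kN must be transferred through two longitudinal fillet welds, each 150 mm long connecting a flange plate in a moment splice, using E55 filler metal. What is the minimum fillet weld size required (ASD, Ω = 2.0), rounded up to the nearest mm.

E55XX → F_EXX = 550 MPa.
Total weld length L = 300 mm.
Required throat t_e = P × Ω / (0.6 F_EXX × L) = 428 × 2.0 / (0.6 × 550 × 300 × 10⁻³) = 8.646 mm.
Required leg w = t_e / 0.707 = 12.23 mm → use 13 mm.

w = 13 mm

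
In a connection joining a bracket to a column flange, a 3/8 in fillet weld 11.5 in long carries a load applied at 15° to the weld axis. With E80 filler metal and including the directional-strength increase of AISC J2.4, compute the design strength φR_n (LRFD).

φR_n ≈ 117 kips

E80XX → F_EXX = 80 ksi.
t_e = 0.707 × 0.375 = 0.2651 in; A_we = 0.2651 × 11.5 = 3.049 in².
Directional factor: 1.0 + 0.5 sin^1.5(15°) = 1.066.
F_nw = 0.6 × 80 × 1.066 = 51.16 ksi.
φR_n = 0.75 × 51.16 × 3.049 = 117 kips.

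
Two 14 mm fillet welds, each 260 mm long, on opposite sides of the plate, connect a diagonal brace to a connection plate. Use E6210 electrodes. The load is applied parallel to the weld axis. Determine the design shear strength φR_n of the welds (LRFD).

φR_n ≈ 1440 kN

E62XX → F_EXX = 620 MPa.
Effective throat t_e = 0.707 × 14 = 9.898 mm.
Total length L = 520 mm; A_we = 9.898 × 520 = 5147 mm².
F_nw = 0.6 F_EXX = 0.6 × 620 = 372 MPa.
φR_n = 0.75 × 372 × 5147 × 10⁻³ = 1436 kN.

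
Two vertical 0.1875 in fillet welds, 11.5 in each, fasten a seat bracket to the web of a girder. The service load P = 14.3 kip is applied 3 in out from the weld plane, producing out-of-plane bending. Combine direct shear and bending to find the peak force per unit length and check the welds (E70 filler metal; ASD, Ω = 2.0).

f_max ≈ 1.15 kip/in; adequate

E70XX → F_EXX = 70 ksi.
L_w = 2 × 11.5 = 23 in; section modulus (unit throat) S = 2 × L²/6 = 44.08 in².
Direct shear f_v = P/L_w = 14.3/23 = 0.6217 kip/in.
Moment M = P × e = 14.3 × 3 = 42.9 kip·in; bending f_b = M/S = 0.9732 kip/in.
f_max = √(f_v² + f_b²) = √(0.6217² + 0.9732²) = 1.155 kip/in.
r_n/Ω = (1/2.0) × 0.6 × 70 × (0.707 × 0.1875) = 2.784 kip/in → adequate.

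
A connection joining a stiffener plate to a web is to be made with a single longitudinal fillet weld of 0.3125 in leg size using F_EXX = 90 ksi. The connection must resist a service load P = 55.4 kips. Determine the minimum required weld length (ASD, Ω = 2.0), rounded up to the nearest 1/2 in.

L = 9.5 in

Throat t_e = 0.707 × 0.3125 = 0.2209 in.
r_n/Ω = (0.6 × 90 × 0.2209) / 2.0 = 5.965 kip/in.
L_req = P / (r_n/Ω) = 55.4 / 5.965 = 9.287 in total.
Round up → use L = 9.5 in.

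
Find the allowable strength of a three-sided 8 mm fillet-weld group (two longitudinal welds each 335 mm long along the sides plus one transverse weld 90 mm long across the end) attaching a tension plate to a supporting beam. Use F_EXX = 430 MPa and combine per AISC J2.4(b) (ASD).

t_e = 0.707 × 8 = 5.656 mm.
R_nwl = 0.6 × 430 × 5.656 × 670 × 10⁻³ = 977.7 kN (longitudinal, 2 welds).
R_nwt = 0.6 × 430 × 5.656 × 90 × 10⁻³ = 131.3 kN (transverse, base value).
(i) R_nwl + R_nwt = 1109 kN; (ii) 0.85 R_nwl + 1.5 R_nwt = 1028 kN.
R_n = max = 1109 kN [governs: (i)]; R_n/Ω = 554.5 kN.

R_n/Ω ≈ 555 kN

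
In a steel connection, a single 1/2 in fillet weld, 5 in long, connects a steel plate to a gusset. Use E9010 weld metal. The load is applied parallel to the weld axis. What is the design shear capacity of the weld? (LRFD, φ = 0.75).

φR_n ≈ 71.6 kips

E90XX → F_EXX = 90 ksi.
Effective throat t_e = 0.707 × 0.5 = 0.3535 in.
Total length L = 5 in; A_we = 0.3535 × 5 = 1.767 in².
F_nw = 0.6 F_EXX = 0.6 × 90 = 54 ksi.
φR_n = 0.75 × 54 × 1.767 = 71.58 kips.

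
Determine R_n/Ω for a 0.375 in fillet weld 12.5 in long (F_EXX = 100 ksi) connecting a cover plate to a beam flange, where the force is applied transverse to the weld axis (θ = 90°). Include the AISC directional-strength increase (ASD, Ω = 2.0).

t_e = 0.707 × 0.375 = 0.2651 in; A_we = 0.2651 × 12.5 = 3.314 in².
Directional factor: 1.0 + 0.5 sin^1.5(90°) = 1.5.
F_nw = 0.6 × 100 × 1.5 = 90 ksi.
R_n/Ω = (90 × 3.314) / 2.0 = 149.1 kip.

R_n/Ω ≈ 149 kip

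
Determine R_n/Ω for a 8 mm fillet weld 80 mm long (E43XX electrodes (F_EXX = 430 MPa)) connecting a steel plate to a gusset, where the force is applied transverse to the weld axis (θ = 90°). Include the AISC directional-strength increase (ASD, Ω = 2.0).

t_e = 0.707 × 8 = 5.656 mm; A_we = 5.656 × 80 = 452.5 mm².
Directional factor: 1.0 + 0.5 sin^1.5(90°) = 1.5.
F_nw = 0.6 × 430 × 1.5 = 387 MPa.
R_n/Ω = (387 × 452.5) / 2.0 × 10⁻³ = 87.55 kN.

R_n/Ω ≈ 87.6 kN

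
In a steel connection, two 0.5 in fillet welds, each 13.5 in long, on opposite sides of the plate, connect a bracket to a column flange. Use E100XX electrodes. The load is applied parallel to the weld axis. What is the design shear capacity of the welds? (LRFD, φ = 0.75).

φR_n ≈ 430 kip

E100XX → F_EXX = 100 ksi.
Effective throat t_e = 0.707 × 0.5 = 0.3535 in.
Total length L = 27 in; A_we = 0.3535 × 27 = 9.544 in².
F_nw = 0.6 F_EXX = 0.6 × 100 = 60 ksi.
φR_n = 0.75 × 60 × 9.544 = 429.5 kip.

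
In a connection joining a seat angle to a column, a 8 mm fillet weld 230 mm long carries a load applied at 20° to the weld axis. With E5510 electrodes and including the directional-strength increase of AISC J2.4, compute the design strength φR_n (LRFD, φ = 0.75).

φR_n ≈ 354 kN

E55XX → F_EXX = 550 MPa.
t_e = 0.707 × 8 = 5.656 mm; A_we = 5.656 × 230 = 1301 mm².
Directional factor: 1.0 + 0.5 sin^1.5(20°) = 1.1.
F_nw = 0.6 × 550 × 1.1 = 363 MPa.
φR_n = 0.75 × 363 × 1301 × 10⁻³ = 354.2 kN.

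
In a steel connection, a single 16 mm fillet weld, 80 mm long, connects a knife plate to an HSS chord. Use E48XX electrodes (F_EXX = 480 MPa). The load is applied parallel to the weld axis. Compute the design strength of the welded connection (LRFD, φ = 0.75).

Effective throat t_e = 0.707 × 16 = 11.31 mm.
Total length L = 80 mm; A_we = 11.31 × 80 = 905 mm².
F_nw = 0.6 F_EXX = 0.6 × 480 = 288 MPa.
φR_n = 0.75 × 288 × 905 × 10⁻³ = 195.5 kN.

φR_n ≈ 195 kN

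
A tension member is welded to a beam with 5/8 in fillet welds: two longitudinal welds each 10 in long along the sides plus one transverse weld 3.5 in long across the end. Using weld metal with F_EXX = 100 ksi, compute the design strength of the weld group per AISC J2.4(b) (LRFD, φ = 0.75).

t_e = 0.707 × 0.625 = 0.4419 in.
R_nwl = 0.6 × 100 × 0.4419 × 20 = 530.2 kip (longitudinal, 2 welds).
R_nwt = 0.6 × 100 × 0.4419 × 3.5 = 92.79 kip (transverse, base value).
(i) R_nwl + R_nwt = 623 kip; (ii) 0.85 R_nwl + 1.5 R_nwt = 589.9 kip.
R_n = max = 623 kip [governs: (i)]; φR_n = 467.3 kip.

φR_n ≈ 467 kip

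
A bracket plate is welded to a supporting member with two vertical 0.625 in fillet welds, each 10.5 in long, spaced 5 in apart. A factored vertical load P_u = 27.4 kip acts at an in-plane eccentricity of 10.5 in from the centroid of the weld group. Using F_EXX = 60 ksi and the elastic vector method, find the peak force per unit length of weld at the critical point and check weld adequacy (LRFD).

f_max ≈ 5.84 kip/in; adequate

Total weld length L_w = 21 in. Treat welds as unit-width lines.
Polar moment about centroid: J = 2[d³/12 + d(b/2)²] = 2[10.5³/12 + 10.5×2.5²] = 324.2 in³.
Direct shear f_v = P/L_w = 27.4 / 21 = 1.305 kip/in (vertical).
Torsion M = P·e = 27.4 × 10.5 = 287.7 kip·in.
Critical point at (x, y) = (2.5, 5.25) from centroid. f_tx = M·y/J = 4.659 kip/in; f_ty = M·x/J = 2.219 kip/in.
Resultant f_max = √[f_tx² + (f_v + f_ty)²] = √[4.659² + (1.305 + 2.219)²] = 5.841 kip/in.
Capacity per unit length: φr_n = 0.75 × 0.6 × 60 × (0.707 × 0.625) = 11.93 kip/in.
5.841 ≤ 11.93 → adequate.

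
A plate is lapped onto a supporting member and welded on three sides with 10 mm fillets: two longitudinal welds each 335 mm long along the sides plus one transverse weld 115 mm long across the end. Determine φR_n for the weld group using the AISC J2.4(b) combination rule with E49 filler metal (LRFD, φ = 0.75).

φR_n ≈ 1220 kN

E49XX → F_EXX = 490 MPa.
t_e = 0.707 × 10 = 7.07 mm.
R_nwl = 0.6 × 490 × 7.07 × 670 × 10⁻³ = 1393 kN (longitudinal, 2 welds).
R_nwt = 0.6 × 490 × 7.07 × 115 × 10⁻³ = 239 kN (transverse, base value).
(i) R_nwl + R_nwt = 1632 kN; (ii) 0.85 R_nwl + 1.5 R_nwt = 1542 kN.
R_n = max = 1632 kN [governs: (i)]; φR_n = 1224 kN.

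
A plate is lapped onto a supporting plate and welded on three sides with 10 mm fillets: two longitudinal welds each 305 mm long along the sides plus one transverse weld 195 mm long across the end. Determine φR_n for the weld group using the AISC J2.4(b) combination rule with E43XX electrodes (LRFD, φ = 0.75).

E43XX → F_EXX = 430 MPa.
t_e = 0.707 × 10 = 7.07 mm.
R_nwl = 0.6 × 430 × 7.07 × 610 × 10⁻³ = 1113 kN (longitudinal, 2 welds).
R_nwt = 0.6 × 430 × 7.07 × 195 × 10⁻³ = 355.7 kN (transverse, base value).
(i) R_nwl + R_nwt = 1468 kN; (ii) 0.85 R_nwl + 1.5 R_nwt = 1479 kN.
R_n = max = 1479 kN [governs: (ii)]; φR_n = 1109 kN.

φR_n ≈ 1110 kN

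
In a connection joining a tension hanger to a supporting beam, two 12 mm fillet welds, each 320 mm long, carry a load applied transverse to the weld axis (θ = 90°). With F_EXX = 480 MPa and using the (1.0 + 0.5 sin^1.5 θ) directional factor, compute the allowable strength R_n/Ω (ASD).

R_n/Ω ≈ 1170 kN

t_e = 0.707 × 12 = 8.484 mm; A_we = 8.484 × 640 = 5430 mm².
Directional factor: 1.0 + 0.5 sin^1.5(90°) = 1.5.
F_nw = 0.6 × 480 × 1.5 = 432 MPa.
R_n/Ω = (432 × 5430) / 2.0 × 10⁻³ = 1173 kN.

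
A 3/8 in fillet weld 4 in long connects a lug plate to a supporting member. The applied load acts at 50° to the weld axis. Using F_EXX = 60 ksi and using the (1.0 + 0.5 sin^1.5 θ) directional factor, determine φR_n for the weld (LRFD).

t_e = 0.707 × 0.375 = 0.2651 in; A_we = 0.2651 × 4 = 1.06 in².
Directional factor: 1.0 + 0.5 sin^1.5(50°) = 1.335.
F_nw = 0.6 × 60 × 1.335 = 48.07 ksi.
φR_n = 0.75 × 48.07 × 1.06 = 38.23 kip.

φR_n ≈ 38.2 kip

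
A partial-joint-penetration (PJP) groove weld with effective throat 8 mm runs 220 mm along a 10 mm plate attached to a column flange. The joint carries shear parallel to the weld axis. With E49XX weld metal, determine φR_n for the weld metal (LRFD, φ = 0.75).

E49XX → F_EXX = 490 MPa.
Effective throat (given) t_e = 8 mm.
A_we = 8 × 220 = 1760 mm².
F_nw = 0.6 F_EXX = 294 MPa.
φR_n = 0.75 × 294 × 1760 × 10⁻³ = 388.1 kN.

φR_n ≈ 388 kN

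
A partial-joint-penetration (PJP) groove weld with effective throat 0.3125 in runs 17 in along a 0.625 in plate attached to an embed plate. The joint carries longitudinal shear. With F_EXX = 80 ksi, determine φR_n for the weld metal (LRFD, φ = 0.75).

φR_n ≈ 191 kip

Effective throat (given) t_e = 0.3125 in.
A_we = 0.3125 × 17 = 5.312 in².
F_nw = 0.6 F_EXX = 48 ksi.
φR_n = 0.75 × 48 × 5.312 = 191.2 kip.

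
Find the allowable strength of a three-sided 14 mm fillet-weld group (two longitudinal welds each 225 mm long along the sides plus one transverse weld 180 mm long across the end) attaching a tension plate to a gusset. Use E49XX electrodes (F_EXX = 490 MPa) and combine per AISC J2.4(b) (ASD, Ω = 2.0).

R_n/Ω ≈ 949 kN

t_e = 0.707 × 14 = 9.898 mm.
R_nwl = 0.6 × 490 × 9.898 × 450 × 10⁻³ = 1310 kN (longitudinal, 2 welds).
R_nwt = 0.6 × 490 × 9.898 × 180 × 10⁻³ = 523.8 kN (transverse, base value).
(i) R_nwl + R_nwt = 1833 kN; (ii) 0.85 R_nwl + 1.5 R_nwt = 1899 kN.
R_n = max = 1899 kN [governs: (ii)]; R_n/Ω = 949.4 kN.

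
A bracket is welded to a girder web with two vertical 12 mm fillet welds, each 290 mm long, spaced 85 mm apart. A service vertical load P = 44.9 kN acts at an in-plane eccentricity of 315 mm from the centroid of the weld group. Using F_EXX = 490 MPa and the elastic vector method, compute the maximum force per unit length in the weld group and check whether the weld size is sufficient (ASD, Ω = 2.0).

f_max ≈ 446 N/mm; adequate

Total weld length L_w = 580 mm. Treat welds as unit-width lines.
Polar moment about centroid: J = 2[d³/12 + d(b/2)²] = 2[290³/12 + 290×42.5²] = 5112000 mm³.
Direct shear f_v = P/L_w = 44.9×10³ / 580 = 77.41 N/mm (vertical).
Torsion M = P·e = 44.9×10³ × 315 = 14144000 N·mm.
Critical point at (x, y) = (42.5, 145) from centroid. f_tx = M·y/J = 401.1 N/mm; f_ty = M·x/J = 117.6 N/mm.
Resultant f_max = √[f_tx² + (f_v + f_ty)²] = √[401.1² + (77.41 + 117.6)²] = 446 N/mm.
Capacity per unit length: r_n/Ω = (1/2.0) × 0.6 × 490 × (0.707 × 12) = 1247 N/mm.
446 ≤ 1247 → adequate.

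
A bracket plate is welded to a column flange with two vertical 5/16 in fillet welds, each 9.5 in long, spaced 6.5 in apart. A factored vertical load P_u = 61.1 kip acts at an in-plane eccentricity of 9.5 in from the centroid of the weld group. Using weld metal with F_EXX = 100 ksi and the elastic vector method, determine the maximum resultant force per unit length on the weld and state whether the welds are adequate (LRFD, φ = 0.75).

f_max ≈ 11.8 kip/in; NOT adequate

Total weld length L_w = 19 in. Treat welds as unit-width lines.
Polar moment about centroid: J = 2[d³/12 + d(b/2)²] = 2[9.5³/12 + 9.5×3.25²] = 343.6 in³.
Direct shear f_v = P/L_w = 61.1 / 19 = 3.216 kip/in (vertical).
Torsion M = P·e = 61.1 × 9.5 = 580.45 kip·in.
Critical point at (x, y) = (3.25, 4.75) from centroid. f_tx = M·y/J = 8.025 kip/in; f_ty = M·x/J = 5.491 kip/in.
Resultant f_max = √[f_tx² + (f_v + f_ty)²] = √[8.025² + (3.216 + 5.491)²] = 11.84 kip/in.
Capacity per unit length: φr_n = 0.75 × 0.6 × 100 × (0.707 × 0.3125) = 9.942 kip/in.
11.84 > 9.942 → NOT adequate.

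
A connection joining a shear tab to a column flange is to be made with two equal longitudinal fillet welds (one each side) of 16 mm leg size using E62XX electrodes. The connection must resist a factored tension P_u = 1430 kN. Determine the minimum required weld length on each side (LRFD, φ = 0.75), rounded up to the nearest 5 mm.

E62XX → F_EXX = 620 MPa.
Throat t_e = 0.707 × 16 = 11.31 mm.
φr_n = 0.75 × 0.6 × 620 × 11.31 × 10⁻³ = 3.156 kN/mm.
L_req = P_u / φr_n = 1430 / 3.156 = 453.1 mm total.
Per side: 453.1 / 2 = 226.5 mm.
Round up → use L = 230 mm on each side.

L = 230 mm on each side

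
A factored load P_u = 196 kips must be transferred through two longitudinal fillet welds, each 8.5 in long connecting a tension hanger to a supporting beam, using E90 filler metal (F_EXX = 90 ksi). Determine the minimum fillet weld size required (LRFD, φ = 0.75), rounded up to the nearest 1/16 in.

w = 7/16 in

Total weld length L = 17 in.
Required throat t_e = P_u / (φ × 0.6 F_EXX × L) = 196 / (0.75 × 0.6 × 90 × 17) = 0.2847 in.
Required leg w = t_e / 0.707 = 0.4027 in → use 7/16 in.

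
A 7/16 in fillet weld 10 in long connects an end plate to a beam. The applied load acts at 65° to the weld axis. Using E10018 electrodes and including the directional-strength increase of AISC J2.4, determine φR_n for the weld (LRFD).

φR_n ≈ 199 kip

E100XX → F_EXX = 100 ksi.
t_e = 0.707 × 0.4375 = 0.3093 in; A_we = 0.3093 × 10 = 3.093 in².
Directional factor: 1.0 + 0.5 sin^1.5(65°) = 1.431.
F_nw = 0.6 × 100 × 1.431 = 85.88 ksi.
φR_n = 0.75 × 85.88 × 3.093 = 199.2 kip.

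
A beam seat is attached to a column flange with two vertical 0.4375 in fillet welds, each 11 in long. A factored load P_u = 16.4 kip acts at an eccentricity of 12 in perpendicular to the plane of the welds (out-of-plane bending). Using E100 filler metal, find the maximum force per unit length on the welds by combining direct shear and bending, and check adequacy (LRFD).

E100XX → F_EXX = 100 ksi.
L_w = 2 × 11 = 22 in; section modulus (unit throat) S = 2 × L²/6 = 40.33 in².
Direct shear f_v = P/L_w = 16.4/22 = 0.7455 kip/in.
Moment M = P × e = 16.4 × 12 = 196.8 kip·in; bending f_b = M/S = 4.879 kip/in.
f_max = √(f_v² + f_b²) = √(0.7455² + 4.879²) = 4.936 kip/in.
φr_n = 0.75 × 0.6 × 100 × (0.707 × 0.4375) = 13.92 kip/in → adequate.

f_max ≈ 4.94 kip/in; adequate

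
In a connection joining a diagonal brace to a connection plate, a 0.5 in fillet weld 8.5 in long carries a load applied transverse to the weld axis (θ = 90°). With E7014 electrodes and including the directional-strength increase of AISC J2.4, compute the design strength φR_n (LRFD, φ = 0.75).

φR_n ≈ 142 kips

E70XX → F_EXX = 70 ksi.
t_e = 0.707 × 0.5 = 0.3535 in; A_we = 0.3535 × 8.5 = 3.005 in².
Directional factor: 1.0 + 0.5 sin^1.5(90°) = 1.5.
F_nw = 0.6 × 70 × 1.5 = 63 ksi.
φR_n = 0.75 × 63 × 3.005 = 142 kips.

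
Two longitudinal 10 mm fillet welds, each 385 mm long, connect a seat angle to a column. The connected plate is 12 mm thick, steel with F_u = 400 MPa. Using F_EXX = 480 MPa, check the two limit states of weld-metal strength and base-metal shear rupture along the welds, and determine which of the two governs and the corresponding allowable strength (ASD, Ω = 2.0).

R_n/Ω ≈ 784 kN (weld metal governs)

t_e = 0.707 × 10 = 7.07 mm; L = 770 mm.
Weld metal: R_n/Ω = (1/2.0) × 0.6 × 480 × 7.07 × 770 × 10⁻³ = 783.9 kN.
Base metal (shear rupture): R_n/Ω = (1/2.0) × 0.6 × 400 × 12 × 770 × 10⁻³ = 1109 kN.
Governing: weld metal.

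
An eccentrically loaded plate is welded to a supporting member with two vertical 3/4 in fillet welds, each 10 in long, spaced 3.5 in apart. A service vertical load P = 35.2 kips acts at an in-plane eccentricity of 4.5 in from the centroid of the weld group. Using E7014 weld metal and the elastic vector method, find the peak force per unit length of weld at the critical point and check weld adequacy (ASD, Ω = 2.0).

f_max ≈ 4.58 kip/in; adequate

E70XX → F_EXX = 70 ksi.
Total weld length L_w = 20 in. Treat welds as unit-width lines.
Polar moment about centroid: J = 2[d³/12 + d(b/2)²] = 2[10³/12 + 10×1.75²] = 227.9 in³.
Direct shear f_v = P/L_w = 35.2 / 20 = 1.76 kip/in (vertical).
Torsion M = P·e = 35.2 × 4.5 = 158.4 kip·in.
Critical point at (x, y) = (1.75, 5) from centroid. f_tx = M·y/J = 3.475 kip/in; f_ty = M·x/J = 1.216 kip/in.
Resultant f_max = √[f_tx² + (f_v + f_ty)²] = √[3.475² + (1.76 + 1.216)²] = 4.575 kip/in.
Capacity per unit length: r_n/Ω = (1/2.0) × 0.6 × 70 × (0.707 × 0.75) = 11.14 kip/in.
4.575 ≤ 11.14 → adequate.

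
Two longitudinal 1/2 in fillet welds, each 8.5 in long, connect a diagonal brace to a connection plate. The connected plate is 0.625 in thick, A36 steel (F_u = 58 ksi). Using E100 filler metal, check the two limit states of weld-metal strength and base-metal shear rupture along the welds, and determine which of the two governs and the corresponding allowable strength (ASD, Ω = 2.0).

E100XX → F_EXX = 100 ksi.
t_e = 0.707 × 0.5 = 0.3535 in; L = 17 in.
Weld metal: R_n/Ω = (1/2.0) × 0.6 × 100 × 0.3535 × 17 = 180.3 kips.
Base metal (shear rupture): R_n/Ω = (1/2.0) × 0.6 × 58 × 0.625 × 17 = 184.9 kips.
Governing: weld metal.

R_n/Ω ≈ 180 kips (weld metal governs)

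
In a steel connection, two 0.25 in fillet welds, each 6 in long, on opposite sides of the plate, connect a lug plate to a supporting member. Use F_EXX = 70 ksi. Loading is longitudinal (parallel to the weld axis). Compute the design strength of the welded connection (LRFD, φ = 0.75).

φR_n ≈ 66.8 kips

Effective throat t_e = 0.707 × 0.25 = 0.1767 in.
Total length L = 12 in; A_we = 0.1767 × 12 = 2.121 in².
F_nw = 0.6 F_EXX = 0.6 × 70 = 42 ksi.
φR_n = 0.75 × 42 × 2.121 = 66.81 kips.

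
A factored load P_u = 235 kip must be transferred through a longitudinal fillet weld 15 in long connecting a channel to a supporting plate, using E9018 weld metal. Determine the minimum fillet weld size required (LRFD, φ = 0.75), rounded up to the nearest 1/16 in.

w = 9/16 in

E90XX → F_EXX = 90 ksi.
Total weld length L = 15 in.
Required throat t_e = P_u / (φ × 0.6 F_EXX × L) = 235 / (0.75 × 0.6 × 90 × 15) = 0.3868 in.
Required leg w = t_e / 0.707 = 0.5471 in → use 9/16 in.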